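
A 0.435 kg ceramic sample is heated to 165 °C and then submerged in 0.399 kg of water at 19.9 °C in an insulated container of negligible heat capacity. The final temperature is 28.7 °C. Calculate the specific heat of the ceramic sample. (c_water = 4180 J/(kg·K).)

c ≈ 248 J/(kg·K)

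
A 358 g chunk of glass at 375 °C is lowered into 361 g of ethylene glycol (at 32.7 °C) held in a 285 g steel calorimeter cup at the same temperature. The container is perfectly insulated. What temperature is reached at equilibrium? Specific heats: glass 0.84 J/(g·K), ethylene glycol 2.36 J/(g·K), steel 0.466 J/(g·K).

T_f ≈ 112.8 °C

Heat gained plus heat lost sum to zero:
358×0.84×(T − 375) + 361×2.36×(T − 32.7) + 285×0.466×(T − 32.7) = 0
(300.72 + 851.96 + 132.81) T = 300.72×375 + 851.96×32.7 + 132.81×32.7
T ≈ 112.78 °C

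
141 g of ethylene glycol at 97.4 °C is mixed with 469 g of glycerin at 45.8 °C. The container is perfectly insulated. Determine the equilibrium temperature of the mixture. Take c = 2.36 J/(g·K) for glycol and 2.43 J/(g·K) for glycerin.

Heat lost by the glycol equals heat gained by the glycerin:
141*2.36*(97.4 − T) = 469*2.43*(T − 45.8)
332.76(97.4 − T) = 1139.7(T − 45.8)
1472.4 T = 84608  ⇒  T ≈ 57.46 °C

T_f ≈ 57.5 °C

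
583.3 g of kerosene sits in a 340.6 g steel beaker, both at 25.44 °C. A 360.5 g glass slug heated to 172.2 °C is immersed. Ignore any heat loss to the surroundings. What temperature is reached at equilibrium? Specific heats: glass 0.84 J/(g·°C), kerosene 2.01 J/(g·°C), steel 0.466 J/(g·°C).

T_f ≈ 52.6 °C

Heat gained plus heat lost sum to zero:
360.5×0.84×(T − 172.2) + 583.3×2.01×(T − 25.44) + 340.6×0.466×(T − 25.44) = 0
1634 T = 86010
T ≈ 52.64 °C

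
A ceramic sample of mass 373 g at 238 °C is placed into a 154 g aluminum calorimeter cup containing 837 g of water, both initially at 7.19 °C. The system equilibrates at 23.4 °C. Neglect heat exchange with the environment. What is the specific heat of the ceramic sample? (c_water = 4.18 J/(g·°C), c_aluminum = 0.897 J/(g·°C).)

Energy conservation, ΣQ = 0:
373·c·(23.4 − 238) + 837·4.18·(23.4 − 7.19) + 154·0.897·(23.4 − 7.19) = 0
-80046 c = -58952
c = -58952/-80046 ≈ 0.7365 J/(g·°C)

c ≈ 0.736 J/(g·°C)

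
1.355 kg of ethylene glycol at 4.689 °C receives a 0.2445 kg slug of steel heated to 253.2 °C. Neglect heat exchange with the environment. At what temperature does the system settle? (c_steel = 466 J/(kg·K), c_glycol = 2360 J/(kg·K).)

T_f ≈ 13.2 °C

|Q_steel| = |Q_glycol|:
0.2445×466×(253.2 − T) = 1.355×2360×(T − 4.689)
113.94(253.2 − T) = 3197.8(T − 4.689)
3311.7 T = 43843  ⇒  T ≈ 13.24 °C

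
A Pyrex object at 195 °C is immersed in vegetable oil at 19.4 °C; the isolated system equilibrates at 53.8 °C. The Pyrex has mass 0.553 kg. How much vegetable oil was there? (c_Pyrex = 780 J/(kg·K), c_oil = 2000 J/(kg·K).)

Heat lost by the Pyrex = heat gained by the oil:
0.553·780·(195 − 53.8) = m·2000·(53.8 − 19.4)
68800 m = 60905  ⇒  m ≈ 0.8853 kg

m ≈ 0.885 kg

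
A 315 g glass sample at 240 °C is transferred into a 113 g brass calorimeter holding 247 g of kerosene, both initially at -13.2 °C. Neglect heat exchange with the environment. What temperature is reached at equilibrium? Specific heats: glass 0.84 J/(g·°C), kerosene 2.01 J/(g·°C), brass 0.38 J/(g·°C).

T_f ≈ 70.1 °C

Let T be the final temperature. ΣQ_i = 0:
315*0.84*(T − 240) + 247*2.01*(T − (-13.2)) + 113*0.38*(T − (-13.2)) = 0
(264.6 + 496.47 + 42.94) T = 264.6*240 + 496.47*(-13.2) + 42.94*(-13.2)
T ≈ 70.13 °C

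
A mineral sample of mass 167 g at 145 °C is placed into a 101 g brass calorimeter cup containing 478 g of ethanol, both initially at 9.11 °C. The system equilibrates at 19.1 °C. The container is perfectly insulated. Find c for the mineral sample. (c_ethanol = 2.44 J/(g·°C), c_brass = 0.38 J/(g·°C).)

c ≈ 0.572 J/(g·°C)

Taking heat into each body as positive, Σ m c ΔT = 0:
167·c·(19.1 − 145) + 478·2.44·(19.1 − 9.11) + 101·0.38·(19.1 − 9.11) = 0
-21025 c = -12035
c = -12035/-21025 ≈ 0.5724 J/(g·°C)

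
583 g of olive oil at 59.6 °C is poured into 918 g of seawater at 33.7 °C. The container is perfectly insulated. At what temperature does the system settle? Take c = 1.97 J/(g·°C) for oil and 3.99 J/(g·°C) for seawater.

Conservation of energy gives ΣQ = 0:
583*1.97*(T − 59.6) + 918*3.99*(T − 33.7) = 0
4811.3 T = 191888
T = 191888 / 4811.3 = 39.9 °C

T_f ≈ 39.9 °C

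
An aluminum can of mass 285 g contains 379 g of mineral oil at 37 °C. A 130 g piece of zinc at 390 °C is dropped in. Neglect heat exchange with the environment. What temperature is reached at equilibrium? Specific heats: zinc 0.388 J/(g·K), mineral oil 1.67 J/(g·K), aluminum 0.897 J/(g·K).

T_f ≈ 56.0 °C

With ΣQ=0 the equilibrium temperature is the m·c-weighted mean:
T_f = (50.44×390 + 632.93×37 + 255.65×37) / (50.44 + 632.93 + 255.65)
    = 52549 / 939.01 ≈ 55.96 °C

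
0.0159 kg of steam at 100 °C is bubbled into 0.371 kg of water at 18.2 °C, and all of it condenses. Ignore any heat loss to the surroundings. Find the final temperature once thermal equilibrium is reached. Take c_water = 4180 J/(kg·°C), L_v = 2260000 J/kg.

T_f ≈ 43.8 °C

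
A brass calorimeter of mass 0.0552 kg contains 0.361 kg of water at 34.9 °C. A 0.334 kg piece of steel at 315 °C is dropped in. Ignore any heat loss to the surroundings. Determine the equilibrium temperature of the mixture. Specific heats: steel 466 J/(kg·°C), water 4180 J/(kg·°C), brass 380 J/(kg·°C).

T_f ≈ 60.8 °C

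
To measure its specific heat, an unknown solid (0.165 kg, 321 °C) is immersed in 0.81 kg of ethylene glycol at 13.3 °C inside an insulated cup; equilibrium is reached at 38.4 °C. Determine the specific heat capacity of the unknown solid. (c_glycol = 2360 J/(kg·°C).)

Energy conservation, ΣQ = 0:
0.165×c×(38.4 − 321) + 0.81×2360×(38.4 − 13.3) = 0
-46.63 c = -47981
c = -47981/-46.63 ≈ 1029 J/(kg·°C)

c ≈ 1030 J/(kg·°C)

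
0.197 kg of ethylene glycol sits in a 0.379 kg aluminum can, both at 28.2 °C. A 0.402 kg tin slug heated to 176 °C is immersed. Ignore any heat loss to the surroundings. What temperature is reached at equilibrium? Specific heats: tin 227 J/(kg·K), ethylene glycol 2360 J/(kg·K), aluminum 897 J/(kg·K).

Energy conservation, ΣQ = 0:
0.402·227·(T − 176) + 0.197·2360·(T − 28.2) + 0.379·897·(T − 28.2) = 0
91.25(T − 176) + 464.92(T − 28.2) + 339.96(T − 28.2) = 0
896.14 T = 38758
T = 38758/896.14 ≈ 43.25 °C

T_f ≈ 43.3 °C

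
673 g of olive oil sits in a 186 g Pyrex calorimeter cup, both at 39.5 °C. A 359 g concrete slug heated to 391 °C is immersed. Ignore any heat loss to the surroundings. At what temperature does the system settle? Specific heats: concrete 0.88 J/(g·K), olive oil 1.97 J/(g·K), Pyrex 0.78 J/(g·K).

With ΣQ=0 the equilibrium temperature is the m·c-weighted mean:
T_f = (315.92*391 + 1325.8*39.5 + 145.08*39.5) / (315.92 + 1325.8 + 145.08)
    = 181625 / 1786.8 ≈ 101.65 °C

T_f ≈ 101.6 °C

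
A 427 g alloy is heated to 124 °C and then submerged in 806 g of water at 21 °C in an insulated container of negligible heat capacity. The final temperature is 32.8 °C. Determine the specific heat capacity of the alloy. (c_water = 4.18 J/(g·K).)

c ≈ 1.02 J/(g·K)

m_s c (T_s − T_f) = m_water c_water (T_f − T_0):
427·c·(124 − 32.8) = 806·4.18·(32.8 − 21)
38942 c = 39755  ⇒  c ≈ 1.021 J/(g·K)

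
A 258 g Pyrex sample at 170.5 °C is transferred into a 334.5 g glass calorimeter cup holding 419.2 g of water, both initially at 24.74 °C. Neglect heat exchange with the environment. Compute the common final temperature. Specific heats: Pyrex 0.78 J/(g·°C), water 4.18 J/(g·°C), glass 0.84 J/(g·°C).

T_f = Σ m_i c_i T_i / Σ m_i c_i:
T_f = (201.24*170.5 + 1752.3*24.74 + 280.98*24.74) / (201.24 + 1752.3 + 280.98)
    = 84614 / 2234.5 ≈ 37.87 °C

T_f ≈ 37.9 °C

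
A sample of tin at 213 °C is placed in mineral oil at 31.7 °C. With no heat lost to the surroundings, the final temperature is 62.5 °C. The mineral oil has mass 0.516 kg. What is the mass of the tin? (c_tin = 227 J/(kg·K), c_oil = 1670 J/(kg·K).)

m ≈ 0.777 kg

Heat gained plus heat lost sum to zero:
m×227×(62.5 − 213) + 0.516×1670×(62.5 − 31.7) = 0
-34164 m = -26541
m = -26541/-34164 ≈ 0.7769 kg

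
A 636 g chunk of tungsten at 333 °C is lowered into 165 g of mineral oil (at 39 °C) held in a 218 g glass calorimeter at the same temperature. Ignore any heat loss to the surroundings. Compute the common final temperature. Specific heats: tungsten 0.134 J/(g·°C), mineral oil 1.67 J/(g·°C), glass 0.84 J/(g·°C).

T_f ≈ 85.1 °C

Taking heat into each body as positive, Σ m c ΔT = 0:
636*0.134*(T − 333) + 165*1.67*(T − 39) + 218*0.84*(T − 39) = 0
85.22(T − 333) + 275.55(T − 39) + 183.12(T − 39) = 0
(85.22 + 275.55 + 183.12) T = 85.22*333 + 275.55*39 + 183.12*39
T = 46268/543.89 ≈ 85.07 °C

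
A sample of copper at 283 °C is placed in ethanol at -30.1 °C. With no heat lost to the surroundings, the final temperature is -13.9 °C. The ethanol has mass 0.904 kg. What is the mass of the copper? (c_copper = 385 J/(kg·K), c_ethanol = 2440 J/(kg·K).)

m ≈ 0.313 kg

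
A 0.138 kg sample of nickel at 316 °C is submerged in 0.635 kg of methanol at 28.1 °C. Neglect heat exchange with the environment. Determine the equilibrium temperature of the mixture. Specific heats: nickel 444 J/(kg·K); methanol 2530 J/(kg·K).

Taking heat into each body as positive, Σ m c ΔT = 0:
0.138×444×(T − 316) + 0.635×2530×(T − 28.1) = 0
61.27(T − 316) + 1606.5(T − 28.1) = 0
1667.8 T = 64506
T = 64506 / 1667.8 = 38.7 °C

T_f ≈ 38.7 °C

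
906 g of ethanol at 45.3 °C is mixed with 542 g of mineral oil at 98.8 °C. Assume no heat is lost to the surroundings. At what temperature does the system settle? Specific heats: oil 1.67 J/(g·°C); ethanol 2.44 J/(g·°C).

T_f ≈ 60.8 °C

Heat gained plus heat lost sum to zero:
542×1.67×(T − 98.8) + 906×2.44×(T − 45.3) = 0
905.14(T − 98.8) + 2210.6(T − 45.3) = 0
3115.8 T = 189570
T = 189570/3115.8 ≈ 60.84 °C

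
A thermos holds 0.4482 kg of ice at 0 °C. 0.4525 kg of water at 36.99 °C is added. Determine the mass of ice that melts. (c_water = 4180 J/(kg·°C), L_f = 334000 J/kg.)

m_melted ≈ 0.209 kg

Water can give up m c ΔT = 0.4525·4180·36.99 = 69965 J before reaching 0 °C.
To melt every bit of ice: 0.4482·334000 = 149699 J.
Since 69965 < 149699 J, not all the ice melts; equilibrium is at 0 °C.
m_melt = 69965 / L_f = 0.2095 kg.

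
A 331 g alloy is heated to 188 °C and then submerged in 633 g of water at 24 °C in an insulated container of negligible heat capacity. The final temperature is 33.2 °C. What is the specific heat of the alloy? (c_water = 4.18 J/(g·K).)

Heat lost by the alloy = heat gained by the water:
331·c·(188 − 33.2) = 633·4.18·(33.2 − 24)
51239 c = 24343  ⇒  c ≈ 0.4751 J/(g·K)

c ≈ 0.475 J/(g·K)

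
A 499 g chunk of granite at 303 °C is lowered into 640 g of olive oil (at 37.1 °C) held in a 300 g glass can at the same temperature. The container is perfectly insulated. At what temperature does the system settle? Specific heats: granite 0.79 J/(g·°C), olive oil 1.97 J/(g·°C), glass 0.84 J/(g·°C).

T_f ≈ 92.1 °C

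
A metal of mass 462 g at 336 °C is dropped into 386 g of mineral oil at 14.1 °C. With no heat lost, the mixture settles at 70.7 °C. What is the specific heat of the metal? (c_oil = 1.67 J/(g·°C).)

c ≈ 0.298 J/(g·°C)

Conservation of energy gives ΣQ = 0:
462×c×(70.7 − 336) + 386×1.67×(70.7 − 14.1) = 0
-122569 c = -36485
c = -36485/-122569 ≈ 0.2977 J/(g·°C)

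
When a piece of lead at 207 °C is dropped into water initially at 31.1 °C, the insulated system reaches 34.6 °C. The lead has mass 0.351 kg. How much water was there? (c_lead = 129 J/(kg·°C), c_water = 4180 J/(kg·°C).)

|Q_lead| = |Q_water|:
0.351·129·(207 − 34.6) = m·4180·(34.6 − 31.1)
14630 m = 7806.1  ⇒  m ≈ 0.5336 kg

m ≈ 0.534 kg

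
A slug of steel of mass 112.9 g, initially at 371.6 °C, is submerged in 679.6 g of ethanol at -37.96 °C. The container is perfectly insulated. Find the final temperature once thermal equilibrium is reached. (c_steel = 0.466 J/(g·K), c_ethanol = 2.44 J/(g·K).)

T_f ≈ -25.4 °C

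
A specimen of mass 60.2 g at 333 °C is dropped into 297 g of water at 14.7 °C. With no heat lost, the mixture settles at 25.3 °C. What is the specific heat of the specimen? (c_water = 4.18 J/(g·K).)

c ≈ 0.71 J/(g·K)

Heat lost by the specimen = heat gained by the water:
60.2·c·(333 − 25.3) = 297·4.18·(25.3 − 14.7)
18524 c = 13159  ⇒  c ≈ 0.7104 J/(g·K)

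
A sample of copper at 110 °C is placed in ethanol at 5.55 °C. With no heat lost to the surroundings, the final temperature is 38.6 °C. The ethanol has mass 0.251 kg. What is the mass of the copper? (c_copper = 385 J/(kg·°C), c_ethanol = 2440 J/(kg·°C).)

m ≈ 0.736 kg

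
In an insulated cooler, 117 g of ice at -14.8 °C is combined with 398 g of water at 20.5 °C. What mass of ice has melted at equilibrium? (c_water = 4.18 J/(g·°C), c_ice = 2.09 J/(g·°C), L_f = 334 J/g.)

m_melted ≈ 91.3 g

Heat available from the water dropping to 0 °C: 398·4.18·20.5 = 34105 J.
Of that, 117·2.09·14.8 = 3619 J goes to bring the ice to 0 °C, leaving 30486 J.
To melt every bit of ice: 117·334 = 39078 J.
Since 30486 < 39078 J, not all the ice melts; equilibrium is at 0 °C.
Mass melted = 30486/334 ≈ 91.27 g.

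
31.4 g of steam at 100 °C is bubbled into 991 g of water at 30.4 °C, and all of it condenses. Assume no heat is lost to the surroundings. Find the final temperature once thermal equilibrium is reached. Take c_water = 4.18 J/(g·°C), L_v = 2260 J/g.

T_f ≈ 49.1 °C

Conservation of energy gives ΣQ = 0:
steam→water at 100 °C releases m L_v = 31.4×2260 = 70964
  condensed water 100 °C→T: 131.25(T − 100)
  water warms: 991×4.18×(T − 30.4) = 4142.4(T − 30.4)
4273.6 T = 70964 + 13125 + 125928 = 210018
T ≈ 49.14 °C, under the boiling point, so the assumption holds.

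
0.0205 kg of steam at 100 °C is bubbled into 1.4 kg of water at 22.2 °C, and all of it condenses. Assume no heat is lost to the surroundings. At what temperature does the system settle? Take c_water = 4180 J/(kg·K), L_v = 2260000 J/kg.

Taking heat into each body as positive, Σ m c ΔT = 0:
latent heat released on condensation: 0.0205×2260000 = 46330; condensed water 100 °C→T: 85.69(T − 100); water warms: 1.4×4180×(T − 22.2) = 5852(T − 22.2)
5937.7 T = 46330 + 8569 + 129914 = 184813
T ≈ 31.13 °C — below 100 °C, confirming all the steam condensed.

T_f ≈ 31.1 °C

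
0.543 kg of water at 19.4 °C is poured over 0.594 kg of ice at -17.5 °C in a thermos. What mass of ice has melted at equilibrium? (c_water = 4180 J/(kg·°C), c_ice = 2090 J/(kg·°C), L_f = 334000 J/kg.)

m_melted ≈ 0.0668 kg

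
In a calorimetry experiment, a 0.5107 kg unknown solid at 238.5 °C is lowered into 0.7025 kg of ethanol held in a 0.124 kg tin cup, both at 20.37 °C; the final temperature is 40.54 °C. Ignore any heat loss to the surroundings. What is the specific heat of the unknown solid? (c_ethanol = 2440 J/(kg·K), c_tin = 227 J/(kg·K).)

c ≈ 348 J/(kg·K)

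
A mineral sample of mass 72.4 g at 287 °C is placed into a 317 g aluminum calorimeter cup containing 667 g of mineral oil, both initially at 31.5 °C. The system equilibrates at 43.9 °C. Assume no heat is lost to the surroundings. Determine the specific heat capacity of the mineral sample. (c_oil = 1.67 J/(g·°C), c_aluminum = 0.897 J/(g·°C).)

c ≈ 0.985 J/(g·°C)

Net heat exchanged in the isolated system is zero:
72.4·c·(43.9 − 287) + 667·1.67·(43.9 − 31.5) + 317·0.897·(43.9 − 31.5) = 0
-17600 c = -17338
c = -17338/-17600 ≈ 0.9851 J/(g·°C)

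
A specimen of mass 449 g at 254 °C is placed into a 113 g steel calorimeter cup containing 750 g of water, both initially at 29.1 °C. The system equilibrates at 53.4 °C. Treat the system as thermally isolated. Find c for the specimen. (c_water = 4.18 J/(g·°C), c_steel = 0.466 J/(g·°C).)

Heat gained plus heat lost sum to zero:
449·c·(53.4 − 254) + 750·4.18·(53.4 − 29.1) + 113·0.466·(53.4 − 29.1) = 0
-90069 c = -77460
c = -77460/-90069 ≈ 0.86 J/(g·°C)

c ≈ 0.86 J/(g·°C)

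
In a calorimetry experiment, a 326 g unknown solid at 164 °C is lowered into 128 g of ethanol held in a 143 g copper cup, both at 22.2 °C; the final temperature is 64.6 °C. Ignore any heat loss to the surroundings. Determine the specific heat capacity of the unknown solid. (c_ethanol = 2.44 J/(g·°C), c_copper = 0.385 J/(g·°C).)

c ≈ 0.481 J/(g·°C)

Conservation of energy gives ΣQ = 0:
326×c×(64.6 − 164) + 128×2.44×(64.6 − 22.2) + 143×0.385×(64.6 − 22.2) = 0
-32404 c = -15577
c = -15577/-32404 ≈ 0.4807 J/(g·°C)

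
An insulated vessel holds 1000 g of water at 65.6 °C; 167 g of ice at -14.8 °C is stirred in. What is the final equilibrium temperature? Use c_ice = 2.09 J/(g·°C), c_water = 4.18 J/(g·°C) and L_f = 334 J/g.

T_f ≈ 43.7 °C

Taking heat into each body as positive, Σ m c ΔT = 0:
ice -14.8→0 °C: 167×2.09×14.8 = 5165.6
  fusion: m_ice L_f = 167×334 = 55778
  meltwater 0→T: 167×4.18×T = 698.06 T
  water cools: 1000×4.18×(T − 65.6) = 4180(T − 65.6)
4878.1 T = 274208 − 60944 = 213264
T ≈ 43.72 °C. Since T > 0 °C, the all-ice-melts assumption holds.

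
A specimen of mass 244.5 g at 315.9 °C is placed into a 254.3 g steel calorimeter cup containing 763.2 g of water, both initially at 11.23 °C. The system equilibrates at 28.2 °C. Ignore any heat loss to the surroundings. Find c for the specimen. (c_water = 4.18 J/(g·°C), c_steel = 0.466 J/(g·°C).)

Setting the total heat transfer to zero:
244.5·c·(28.2 − 315.9) + 763.2·4.18·(28.2 − 11.23) + 254.3·0.466·(28.2 − 11.23) = 0
-70343 c = -56148
c = -56148/-70343 ≈ 0.7982 J/(g·°C)

c ≈ 0.798 J/(g·°C)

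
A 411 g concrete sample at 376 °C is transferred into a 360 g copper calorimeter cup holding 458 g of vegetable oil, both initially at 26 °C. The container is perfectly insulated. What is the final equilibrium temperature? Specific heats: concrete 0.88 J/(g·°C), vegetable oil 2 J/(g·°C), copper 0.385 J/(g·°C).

T_f ≈ 115.4 °C

Energy conservation, ΣQ = 0:
411·0.88·(T − 376) + 458·2·(T − 26) + 360·0.385·(T − 26) = 0
361.68(T − 376) + 916(T − 26) + 138.6(T − 26) = 0
1416.3 T = 163411
T = 163411 / 1416.3 = 115 °C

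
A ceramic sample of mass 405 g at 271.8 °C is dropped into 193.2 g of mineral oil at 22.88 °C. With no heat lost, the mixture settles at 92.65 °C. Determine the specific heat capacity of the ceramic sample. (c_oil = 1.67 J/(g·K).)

Net heat exchanged in the isolated system is zero:
405·c·(92.65 − 271.8) + 193.2·1.67·(92.65 − 22.88) = 0
-72556 c = -22511
c = -22511/-72556 ≈ 0.3103 J/(g·K)

c ≈ 0.31 J/(g·K)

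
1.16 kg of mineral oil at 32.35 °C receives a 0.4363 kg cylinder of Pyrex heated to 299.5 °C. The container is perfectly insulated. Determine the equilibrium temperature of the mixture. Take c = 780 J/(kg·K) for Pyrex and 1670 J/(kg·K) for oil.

T_f is the heat-capacity-weighted average of the initial temperatures:
T_f = (340.31×299.5 + 1937.2×32.35) / (340.31 + 1937.2)
    = 164592 / 2277.5 ≈ 72.27 °C

T_f ≈ 72.3 °C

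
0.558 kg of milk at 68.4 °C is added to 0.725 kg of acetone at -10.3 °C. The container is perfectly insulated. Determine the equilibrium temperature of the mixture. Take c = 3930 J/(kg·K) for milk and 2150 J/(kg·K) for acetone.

Set heat shed by the hot body equal to heat absorbed by the cold body:
0.558×3930×(68.4 − T) = 0.725×2150×(T − (-10.3))
2192.9(68.4 − T) = 1558.8(T − (-10.3))
3751.7 T = 133942  ⇒  T ≈ 35.70 °C

T_f ≈ 35.7 °C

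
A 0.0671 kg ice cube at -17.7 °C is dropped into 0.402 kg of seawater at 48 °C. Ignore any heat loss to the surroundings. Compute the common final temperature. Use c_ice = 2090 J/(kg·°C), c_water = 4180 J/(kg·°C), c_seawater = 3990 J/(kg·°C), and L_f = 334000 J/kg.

T_f ≈ 27.6 °C

Let T be the final temperature. ΣQ_i = 0:
ice -17.7→0 °C: 0.0671·2090·17.7 = 2482.2
  fusion: m_ice L_f = 0.0671·334000 = 22411
  meltwater 0→T: 0.0671·4180·T = 280.48 T
  seawater cools: 0.402·3990·(T − 48) = 1604(T − 48)
1884.5 T = 76991 − 24894 = 52097
T ≈ 27.65 °C — above 0 °C, consistent with complete melting.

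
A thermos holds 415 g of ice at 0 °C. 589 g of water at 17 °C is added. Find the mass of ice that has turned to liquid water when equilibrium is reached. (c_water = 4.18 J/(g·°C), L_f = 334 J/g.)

Water can give up m c ΔT = 589·4.18·17 = 41854 J before reaching 0 °C.
Fully melting the ice requires m_ice L_f = 415·334 = 138610 J.
Since 41854 < 138610 J, not all the ice melts; equilibrium is at 0 °C.
m_melt = 41854 / L_f = 125.3 g.

m_melted ≈ 125 g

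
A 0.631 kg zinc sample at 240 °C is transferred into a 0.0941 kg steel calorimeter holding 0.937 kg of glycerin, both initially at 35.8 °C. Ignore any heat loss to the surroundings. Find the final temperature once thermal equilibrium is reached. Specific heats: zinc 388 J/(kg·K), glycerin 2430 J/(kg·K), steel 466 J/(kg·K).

Heat gained plus heat lost sum to zero:
0.631*388*(T − 240) + 0.937*2430*(T − 35.8) + 0.0941*466*(T − 35.8) = 0
(244.83 + 2276.9 + 43.85) T = 244.83*240 + 2276.9*35.8 + 43.85*35.8
T = 141842 / 2565.6 = 55.3 °C

T_f ≈ 55.3 °C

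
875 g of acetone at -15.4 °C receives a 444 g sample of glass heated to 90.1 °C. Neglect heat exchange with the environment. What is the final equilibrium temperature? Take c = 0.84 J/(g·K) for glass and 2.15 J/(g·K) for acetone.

T_f ≈ 2.1 °C

With ΣQ=0 the equilibrium temperature is the m·c-weighted mean:
T_f = (372.96*90.1 + 1881.2*(-15.4)) / (372.96 + 1881.2)
    = 4632.4 / 2254.2 ≈ 2.06 °C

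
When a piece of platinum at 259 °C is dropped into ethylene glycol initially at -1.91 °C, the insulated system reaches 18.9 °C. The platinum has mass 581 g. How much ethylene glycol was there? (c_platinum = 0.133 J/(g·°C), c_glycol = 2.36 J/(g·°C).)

m ≈ 378 g

Heat gained plus heat lost sum to zero:
581×0.133×(18.9 − 259) + m×2.36×(18.9 − (-1.91)) = 0
49.11 m = 18553
m = 18553/49.11 ≈ 377.8 g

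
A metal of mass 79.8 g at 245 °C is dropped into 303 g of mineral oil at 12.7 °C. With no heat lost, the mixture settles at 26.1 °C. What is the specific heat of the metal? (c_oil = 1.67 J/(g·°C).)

c ≈ 0.388 J/(g·°C)

Heat lost by the metal = heat gained by the oil:
79.8×c×(245 − 26.1) = 303×1.67×(26.1 − 12.7)
17468 c = 6780.5  ⇒  c ≈ 0.3882 J/(g·°C)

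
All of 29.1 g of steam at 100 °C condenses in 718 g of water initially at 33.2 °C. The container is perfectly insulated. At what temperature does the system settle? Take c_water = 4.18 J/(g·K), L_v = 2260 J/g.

T_f ≈ 56.9 °C

Heat gained plus heat lost sum to zero:
latent heat released on condensation: 29.1×2260 = 65766; condensate cools 100→T: 29.1×4.18×(T − 100) = 121.64(T − 100); original water: 3001.2(T − 33.2)
3122.9 T = 65766 + 12164 + 99641 = 177571
T ≈ 56.86 °C, under the boiling point, so the assumption holds.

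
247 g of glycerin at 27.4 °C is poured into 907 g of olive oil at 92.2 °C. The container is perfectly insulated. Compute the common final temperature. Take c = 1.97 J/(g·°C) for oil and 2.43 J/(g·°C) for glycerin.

T_f is the heat-capacity-weighted average of the initial temperatures:
T_f = (1786.8×92.2 + 600.21×27.4) / (1786.8 + 600.21)
    = 181188 / 2387 ≈ 75.91 °C

T_f ≈ 75.9 °C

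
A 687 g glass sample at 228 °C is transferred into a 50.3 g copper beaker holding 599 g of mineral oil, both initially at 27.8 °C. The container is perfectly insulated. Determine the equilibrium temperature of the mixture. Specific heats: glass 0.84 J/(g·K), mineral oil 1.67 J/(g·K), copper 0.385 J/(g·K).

Energy conservation, ΣQ = 0:
687×0.84×(T − 228) + 599×1.67×(T − 27.8) + 50.3×0.385×(T − 27.8) = 0
577.08(T − 228) + 1000.3(T − 27.8) + 19.37(T − 27.8) = 0
(577.08 + 1000.3 + 19.37) T = 577.08×228 + 1000.3×27.8 + 19.37×27.8
T = 159922/1596.8 ≈ 100.15 °C

T_f ≈ 100.2 °C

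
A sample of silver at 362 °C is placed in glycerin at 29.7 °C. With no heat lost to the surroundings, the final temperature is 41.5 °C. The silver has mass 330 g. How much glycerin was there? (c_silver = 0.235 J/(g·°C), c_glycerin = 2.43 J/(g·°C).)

m ≈ 867 g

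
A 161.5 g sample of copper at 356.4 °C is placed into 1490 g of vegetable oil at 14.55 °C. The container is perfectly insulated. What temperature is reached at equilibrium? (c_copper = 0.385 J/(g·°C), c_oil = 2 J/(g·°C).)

T_f ≈ 21.5 °C

Heat lost by the copper equals heat gained by the oil:
161.5·0.385·(356.4 − T) = 1490·2·(T − 14.55)
62.18(356.4 − T) = 2980(T − 14.55)
3042.2 T = 65519  ⇒  T ≈ 21.54 °C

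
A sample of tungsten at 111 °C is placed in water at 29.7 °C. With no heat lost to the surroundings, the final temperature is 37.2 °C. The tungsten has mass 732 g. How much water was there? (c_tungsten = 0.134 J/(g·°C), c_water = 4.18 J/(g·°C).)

m ≈ 231 g

|Q_tungsten| = |Q_water|:
732×0.134×(111 − 37.2) = m×4.18×(37.2 − 29.7)
31.35 m = 7238.9  ⇒  m ≈ 230.9 g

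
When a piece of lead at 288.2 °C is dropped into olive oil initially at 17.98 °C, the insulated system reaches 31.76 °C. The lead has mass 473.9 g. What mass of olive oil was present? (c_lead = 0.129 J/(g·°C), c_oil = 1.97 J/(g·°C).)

m ≈ 577 g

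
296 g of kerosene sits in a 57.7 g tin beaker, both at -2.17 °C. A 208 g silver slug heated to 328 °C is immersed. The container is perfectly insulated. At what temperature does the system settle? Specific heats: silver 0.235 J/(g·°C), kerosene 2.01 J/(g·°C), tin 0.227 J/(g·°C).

T_f ≈ 22.4 °C

Taking heat into each body as positive, Σ m c ΔT = 0:
208·0.235·(T − 328) + 296·2.01·(T − (-2.17)) + 57.7·0.227·(T − (-2.17)) = 0
48.88(T − 328) + 594.96(T − (-2.17)) + 13.1(T − (-2.17)) = 0
656.94 T = 14713
T = 14713/656.94 ≈ 22.40 °C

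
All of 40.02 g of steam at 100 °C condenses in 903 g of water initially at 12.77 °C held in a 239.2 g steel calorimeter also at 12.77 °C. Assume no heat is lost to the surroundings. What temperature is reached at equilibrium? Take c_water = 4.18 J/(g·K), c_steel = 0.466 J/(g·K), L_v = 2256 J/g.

T_f ≈ 38.6 °C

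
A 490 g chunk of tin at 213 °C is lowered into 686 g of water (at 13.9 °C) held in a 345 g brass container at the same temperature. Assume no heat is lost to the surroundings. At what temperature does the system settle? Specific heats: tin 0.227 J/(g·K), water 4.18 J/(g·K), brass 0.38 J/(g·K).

Taking heat into each body as positive, Σ m c ΔT = 0:
490·0.227·(T − 213) + 686·4.18·(T − 13.9) + 345·0.38·(T − 13.9) = 0
111.23(T − 213) + 2867.5(T − 13.9) + 131.1(T − 13.9) = 0
(111.23 + 2867.5 + 131.1) T = 111.23·213 + 2867.5·13.9 + 131.1·13.9
T = 65372 / 3109.8 = 21 °C

T_f ≈ 21.0 °C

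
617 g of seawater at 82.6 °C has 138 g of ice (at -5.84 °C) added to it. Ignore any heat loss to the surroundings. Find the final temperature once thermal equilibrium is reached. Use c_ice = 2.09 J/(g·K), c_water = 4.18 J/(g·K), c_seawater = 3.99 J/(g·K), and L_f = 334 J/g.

T_f ≈ 51.2 °C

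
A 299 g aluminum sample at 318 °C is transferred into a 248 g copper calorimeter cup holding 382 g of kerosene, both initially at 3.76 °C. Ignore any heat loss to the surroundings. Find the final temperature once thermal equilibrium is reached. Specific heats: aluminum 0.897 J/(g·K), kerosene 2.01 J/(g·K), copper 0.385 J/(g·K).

Let T be the final temperature. ΣQ_i = 0:
299·0.897·(T − 318) + 382·2.01·(T − 3.76) + 248·0.385·(T − 3.76) = 0
268.2(T − 318) + 767.82(T − 3.76) + 95.48(T − 3.76) = 0
(268.2 + 767.82 + 95.48) T = 268.2·318 + 767.82·3.76 + 95.48·3.76
T = 88535 / 1131.5 = 78.2 °C

T_f ≈ 78.2 °C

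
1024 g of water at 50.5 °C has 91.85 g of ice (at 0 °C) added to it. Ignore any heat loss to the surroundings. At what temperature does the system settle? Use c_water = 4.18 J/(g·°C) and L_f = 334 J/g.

T_f ≈ 39.8 °C

Energy conservation, ΣQ = 0:
latent heat to melt: 91.85×334 = 30678
  warm the meltwater: 383.93 T
  water: 4280.3(T − 50.5)
4664.3 T = 216156 − 30678 = 185478
T ≈ 39.77 °C (positive, so assuming full melt was valid).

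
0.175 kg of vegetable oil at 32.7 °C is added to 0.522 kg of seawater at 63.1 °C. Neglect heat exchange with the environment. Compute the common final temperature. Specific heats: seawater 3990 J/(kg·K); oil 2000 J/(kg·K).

T_f ≈ 58.7 °C

Conservation of energy gives ΣQ = 0:
0.522×3990×(T − 63.1) + 0.175×2000×(T − 32.7) = 0
2082.8(T − 63.1) + 350(T − 32.7) = 0
(2082.8 + 350) T = 2082.8×63.1 + 350×32.7
T = 142868 / 2432.8 = 58.7 °C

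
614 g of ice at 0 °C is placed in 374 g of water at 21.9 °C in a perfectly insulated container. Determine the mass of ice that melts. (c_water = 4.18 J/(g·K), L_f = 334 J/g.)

m_melted ≈ 103 g

Heat available from the water dropping to 0 °C: 374·4.18·21.9 = 34237 J.
Fully melting the ice requires m_ice L_f = 614·334 = 205076 J.
That's not enough to melt it all — equilibrium is at 0 °C with ice remaining.
m_melt = 34237 / L_f = 102.5 g.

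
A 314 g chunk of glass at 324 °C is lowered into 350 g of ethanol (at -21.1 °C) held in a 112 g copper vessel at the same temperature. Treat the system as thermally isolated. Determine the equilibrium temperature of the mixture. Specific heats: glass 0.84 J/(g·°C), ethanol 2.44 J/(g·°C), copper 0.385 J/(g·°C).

Let T be the final temperature. ΣQ_i = 0:
314*0.84*(T − 324) + 350*2.44*(T − (-21.1)) + 112*0.385*(T − (-21.1)) = 0
(263.76 + 854 + 43.12) T = 263.76*324 + 854*(-21.1) + 43.12*(-21.1)
T ≈ 57.31 °C

T_f ≈ 57.3 °C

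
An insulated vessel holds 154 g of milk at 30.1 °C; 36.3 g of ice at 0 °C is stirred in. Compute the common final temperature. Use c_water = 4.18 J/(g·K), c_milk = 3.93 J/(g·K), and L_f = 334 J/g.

T_f ≈ 8.0 °C

Let T be the final temperature. ΣQ_i = 0:
fusion: m_ice L_f = 36.3·334 = 12124; warm the meltwater: 151.73 T; milk: 605.22(T − 30.1)
756.95 T = 18217 − 12124 = 6092.9
T ≈ 8.05 °C. Since T > 0 °C, the all-ice-melts assumption holds.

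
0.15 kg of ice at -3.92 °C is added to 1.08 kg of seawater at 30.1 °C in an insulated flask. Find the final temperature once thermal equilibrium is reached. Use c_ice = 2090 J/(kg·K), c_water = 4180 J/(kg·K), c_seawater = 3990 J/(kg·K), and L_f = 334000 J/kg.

T_f ≈ 15.9 °C

Energy conservation, ΣQ = 0:
warm ice to 0 °C: 0.15×2090×(0 − (-3.92)) = 1228.9; melt ice: 0.15×334000 = 50100; warm the meltwater: 627 T; seawater cools: 1.08×3990×(T − 30.1) = 4309.2(T − 30.1)
4936.2 T = 129707 − 51329 = 78378
T ≈ 15.88 °C (positive, so assuming full melt was valid).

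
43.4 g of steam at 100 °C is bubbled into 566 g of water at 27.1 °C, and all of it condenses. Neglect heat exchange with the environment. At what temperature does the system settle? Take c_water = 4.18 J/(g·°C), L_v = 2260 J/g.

T_f ≈ 70.8 °C

Setting the total heat transfer to zero:
steam→water at 100 °C releases m L_v = 43.4·2260 = 98084
  condensate cools 100→T: 43.4·4.18·(T − 100) = 181.41(T − 100)
  original water: 2365.9(T − 27.1)
2547.3 T = 98084 + 18141 + 64115 = 180341
T ≈ 70.80 °C, under the boiling point, so the assumption holds.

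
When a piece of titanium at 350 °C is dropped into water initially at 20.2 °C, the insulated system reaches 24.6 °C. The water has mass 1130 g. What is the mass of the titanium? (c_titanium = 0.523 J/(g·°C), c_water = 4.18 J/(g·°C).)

Heat lost by the titanium = heat gained by the water:
m·0.523·(350 − 24.6) = 1130·4.18·(24.6 − 20.2)
170.18 m = 20783  ⇒  m ≈ 122.1 g

m ≈ 122 g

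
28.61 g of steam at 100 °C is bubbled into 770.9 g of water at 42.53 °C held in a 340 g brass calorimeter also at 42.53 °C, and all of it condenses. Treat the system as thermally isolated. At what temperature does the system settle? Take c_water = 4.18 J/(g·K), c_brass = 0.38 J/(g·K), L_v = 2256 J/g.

T_f ≈ 63.1 °C

Heat gained plus heat lost sum to zero:
latent heat released on condensation: 28.61×2256 = 64544; condensate cools 100→T: 28.61×4.18×(T − 100) = 119.59(T − 100); water warms: 770.9×4.18×(T − 42.53) = 3222.4(T − 42.53); cup: 129.2(T − 42.53)
3471.2 T = 64544 + 11959 + 142542 = 219045
T ≈ 63.10 °C — below 100 °C, confirming all the steam condensed.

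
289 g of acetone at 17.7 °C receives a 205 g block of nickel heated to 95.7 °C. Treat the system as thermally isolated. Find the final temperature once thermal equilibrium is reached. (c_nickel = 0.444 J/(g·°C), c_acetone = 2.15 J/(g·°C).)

Heat lost by the nickel equals heat gained by the acetone:
205*0.444*(95.7 − T) = 289*2.15*(T − 17.7)
91.02(95.7 − T) = 621.35(T − 17.7)
712.37 T = 19709  ⇒  T ≈ 27.67 °C

T_f ≈ 27.7 °C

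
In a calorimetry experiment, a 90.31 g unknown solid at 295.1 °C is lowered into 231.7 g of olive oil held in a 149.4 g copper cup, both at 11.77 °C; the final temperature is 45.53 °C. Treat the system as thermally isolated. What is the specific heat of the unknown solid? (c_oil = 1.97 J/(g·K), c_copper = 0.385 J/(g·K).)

Taking heat into each body as positive, Σ m c ΔT = 0:
90.31·c·(45.53 − 295.1) + 231.7·1.97·(45.53 − 11.77) + 149.4·0.385·(45.53 − 11.77) = 0
-22539 c = -17352
c = -17352/-22539 ≈ 0.7699 J/(g·K)

c ≈ 0.77 J/(g·K)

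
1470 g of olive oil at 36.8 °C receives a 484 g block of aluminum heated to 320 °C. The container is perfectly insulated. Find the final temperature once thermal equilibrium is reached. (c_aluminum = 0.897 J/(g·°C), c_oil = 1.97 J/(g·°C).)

T_f ≈ 73.7 °C

T_f = Σ m_i c_i T_i / Σ m_i c_i:
T_f = (434.15*320 + 2895.9*36.8) / (434.15 + 2895.9)
    = 245496 / 3330 ≈ 73.72 °C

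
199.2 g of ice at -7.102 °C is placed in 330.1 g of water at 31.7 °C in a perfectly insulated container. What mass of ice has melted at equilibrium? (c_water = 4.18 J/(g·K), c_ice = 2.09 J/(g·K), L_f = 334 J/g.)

m_melted ≈ 122 g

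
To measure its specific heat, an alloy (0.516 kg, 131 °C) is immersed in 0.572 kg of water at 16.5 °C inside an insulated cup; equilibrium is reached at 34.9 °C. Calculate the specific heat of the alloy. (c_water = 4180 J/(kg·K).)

c ≈ 887 J/(kg·K)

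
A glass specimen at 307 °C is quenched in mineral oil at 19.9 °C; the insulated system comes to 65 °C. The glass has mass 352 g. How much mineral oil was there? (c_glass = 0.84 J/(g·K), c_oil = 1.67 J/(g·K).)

m ≈ 950 g

Net heat exchanged in the isolated system is zero:
352×0.84×(65 − 307) + m×1.67×(65 − 19.9) = 0
75.32 m = 71555
m = 71555/75.32 ≈ 950 g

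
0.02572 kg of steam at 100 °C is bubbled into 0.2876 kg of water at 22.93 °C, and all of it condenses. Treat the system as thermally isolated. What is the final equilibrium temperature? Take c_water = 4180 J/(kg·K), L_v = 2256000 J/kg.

Energy conservation, ΣQ = 0:
latent heat released on condensation: 0.02572×2256000 = 58024; condensed water 100 °C→T: 107.51(T − 100); original water: 1202.2(T − 22.93)
1309.7 T = 58024 + 10751 + 27566 = 96341
T ≈ 73.56 °C — below 100 °C, confirming all the steam condensed.

T_f ≈ 73.6 °C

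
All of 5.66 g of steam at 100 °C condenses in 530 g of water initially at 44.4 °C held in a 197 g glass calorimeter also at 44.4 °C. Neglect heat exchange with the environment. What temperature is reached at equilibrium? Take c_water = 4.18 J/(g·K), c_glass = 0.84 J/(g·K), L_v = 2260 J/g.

T_f ≈ 50.3 °C

Sum of m c ΔT and latent-heat terms is zero:
steam→water at 100 °C releases m L_v = 5.66×2260 = 12792
  condensed water 100 °C→T: 23.66(T − 100)
  original water: 2215.4(T − 44.4)
  glass cup: 197×0.84×(T − 44.4) = 165.48(T − 44.4)
2404.5 T = 12792 + 2365.9 + 105711 = 120869
T ≈ 50.27 °C — below 100 °C, confirming all the steam condensed.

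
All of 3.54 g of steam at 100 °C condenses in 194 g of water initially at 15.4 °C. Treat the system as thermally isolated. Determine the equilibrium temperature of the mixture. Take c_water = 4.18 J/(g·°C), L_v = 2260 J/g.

Sum of m c ΔT and latent-heat terms is zero:
latent heat released on condensation: 3.54·2260 = 8000.4
  condensed water 100 °C→T: 14.8(T − 100)
  original water: 810.92(T − 15.4)
825.72 T = 8000.4 + 1479.7 + 12488 = 21968
T ≈ 26.61 °C, under the boiling point, so the assumption holds.

T_f ≈ 26.6 °C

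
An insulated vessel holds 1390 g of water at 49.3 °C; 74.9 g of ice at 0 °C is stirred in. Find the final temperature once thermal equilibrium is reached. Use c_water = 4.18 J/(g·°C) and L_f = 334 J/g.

Taking heat into each body as positive, Σ m c ΔT = 0:
latent heat to melt: 74.9·334 = 25017; warm the meltwater: 313.08 T; water cools: 1390·4.18·(T − 49.3) = 5810.2(T − 49.3)
6123.3 T = 286443 − 25017 = 261426
T ≈ 42.69 °C — above 0 °C, consistent with complete melting.

T_f ≈ 42.7 °C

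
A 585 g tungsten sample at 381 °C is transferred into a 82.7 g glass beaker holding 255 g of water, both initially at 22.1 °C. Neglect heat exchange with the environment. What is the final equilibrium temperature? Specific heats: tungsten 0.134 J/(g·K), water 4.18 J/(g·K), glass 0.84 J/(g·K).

T_f ≈ 45.3 °C

Energy conservation, ΣQ = 0:
585*0.134*(T − 381) + 255*4.18*(T − 22.1) + 82.7*0.84*(T − 22.1) = 0
(78.39 + 1065.9 + 69.47) T = 78.39*381 + 1065.9*22.1 + 69.47*22.1
T = 54958 / 1213.8 = 45.3 °C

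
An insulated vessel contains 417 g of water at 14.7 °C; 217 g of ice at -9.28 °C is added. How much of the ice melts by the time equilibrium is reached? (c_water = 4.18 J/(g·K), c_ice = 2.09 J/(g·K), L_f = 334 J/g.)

m_melted ≈ 64.1 g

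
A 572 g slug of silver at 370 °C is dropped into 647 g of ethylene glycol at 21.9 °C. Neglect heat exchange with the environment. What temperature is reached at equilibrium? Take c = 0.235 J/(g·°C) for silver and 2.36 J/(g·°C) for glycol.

Taking heat into each body as positive, Σ m c ΔT = 0:
572*0.235*(T − 370) + 647*2.36*(T − 21.9) = 0
134.42(T − 370) + 1526.9(T − 21.9) = 0
(134.42 + 1526.9) T = 134.42*370 + 1526.9*21.9
T = 83175/1661.3 ≈ 50.06 °C

T_f ≈ 50.1 °C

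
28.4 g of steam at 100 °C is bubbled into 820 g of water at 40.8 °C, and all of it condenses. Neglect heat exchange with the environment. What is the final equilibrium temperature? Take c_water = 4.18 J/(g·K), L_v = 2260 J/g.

Energy balance with sensible and latent terms:
condense steam: −28.4·2260 = −64184; condensate cools 100→T: 28.4·4.18·(T − 100) = 118.71(T − 100); original water: 3427.6(T − 40.8)
3546.3 T = 64184 + 11871 + 139846 = 215901
T ≈ 60.88 °C (< 100 °C, so full condensation is consistent).

T_f ≈ 60.9 °C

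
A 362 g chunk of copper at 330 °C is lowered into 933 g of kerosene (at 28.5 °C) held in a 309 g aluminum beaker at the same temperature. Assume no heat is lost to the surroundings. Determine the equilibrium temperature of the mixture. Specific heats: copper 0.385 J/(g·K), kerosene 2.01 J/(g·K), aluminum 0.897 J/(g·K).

T_f ≈ 46.8 °C

T_f = Σ m_i c_i T_i / Σ m_i c_i:
T_f = (139.37*330 + 1875.3*28.5 + 277.17*28.5) / (139.37 + 1875.3 + 277.17)
    = 107338 / 2291.9 ≈ 46.83 °C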